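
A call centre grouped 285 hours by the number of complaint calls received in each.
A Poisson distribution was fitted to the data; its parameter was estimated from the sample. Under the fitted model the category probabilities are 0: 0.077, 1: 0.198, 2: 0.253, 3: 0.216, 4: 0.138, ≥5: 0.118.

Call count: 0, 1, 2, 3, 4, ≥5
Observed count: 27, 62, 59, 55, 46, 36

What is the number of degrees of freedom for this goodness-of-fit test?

There are k = 6 categories and 1 parameter estimated from the data, so df = 6 − 1 − 1 = 4.

4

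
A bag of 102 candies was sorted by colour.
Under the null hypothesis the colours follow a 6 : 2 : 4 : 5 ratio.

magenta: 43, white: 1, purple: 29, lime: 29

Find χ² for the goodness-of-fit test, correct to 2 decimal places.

12.52

Ratio total = 17. Expected counts: 102×6/17 = 36, 102×2/17 = 12, 102×4/17 = 24, 102×5/17 = 30.
χ² = (43−36)²/36 + (1−12)²/12 + (29−24)²/24 + (29−30)²/30
   = 1.361 + 10.083 + 1.042 + 0.033
Sum = 12.52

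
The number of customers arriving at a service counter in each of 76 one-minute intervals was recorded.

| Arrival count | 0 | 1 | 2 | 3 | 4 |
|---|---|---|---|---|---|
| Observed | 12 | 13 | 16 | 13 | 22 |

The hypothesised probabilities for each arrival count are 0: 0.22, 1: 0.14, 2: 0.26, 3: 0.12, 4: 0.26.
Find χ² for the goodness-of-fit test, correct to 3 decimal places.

4.476

Expected counts E_i = n·p_i: 76×0.22 = 16.72, 76×0.14 = 10.64, 76×0.26 = 19.76, 76×0.12 = 9.12, 76×0.26 = 19.76.
cat         O        E   (O−E)²/E
0          12    16.72     1.3324
1          13    10.64     0.5235
2          16    19.76     0.7155
3          13     9.12     1.6507
4          22    19.76     0.2539
Sum = 4.476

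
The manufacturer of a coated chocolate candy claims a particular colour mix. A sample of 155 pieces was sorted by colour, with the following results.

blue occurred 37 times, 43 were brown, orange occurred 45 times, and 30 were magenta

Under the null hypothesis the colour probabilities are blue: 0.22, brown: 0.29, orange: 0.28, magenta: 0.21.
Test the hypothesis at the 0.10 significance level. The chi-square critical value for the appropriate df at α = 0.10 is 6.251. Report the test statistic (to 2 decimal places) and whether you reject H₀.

0.59; do not reject

Expected counts E_i = n·p_i: 155×0.22 = 34.1, 155×0.29 = 44.95, 155×0.28 = 43.4, 155×0.21 = 32.55.
blue: (37 − 34.1)²/34.1 = 8.41/34.1 = 0.247
brown: (43 − 44.95)²/44.95 = 3.8025/44.95 = 0.085
orange: (45 − 43.4)²/43.4 = 2.56/43.4 = 0.059
magenta: (30 − 32.55)²/32.55 = 6.5025/32.55 = 0.200
Sum = 0.59
df = 3. Since 0.59 < 6.251, we do not reject H₀.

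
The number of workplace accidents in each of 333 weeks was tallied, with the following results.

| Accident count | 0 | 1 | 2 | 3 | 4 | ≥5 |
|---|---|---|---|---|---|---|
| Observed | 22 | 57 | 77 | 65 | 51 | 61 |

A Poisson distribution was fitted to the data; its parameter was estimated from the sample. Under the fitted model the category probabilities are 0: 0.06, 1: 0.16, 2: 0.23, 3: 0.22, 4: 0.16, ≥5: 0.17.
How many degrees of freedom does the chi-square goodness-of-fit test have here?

4

There are k = 6 categories and 1 parameter estimated from the data, so df = 6 − 1 − 1 = 4.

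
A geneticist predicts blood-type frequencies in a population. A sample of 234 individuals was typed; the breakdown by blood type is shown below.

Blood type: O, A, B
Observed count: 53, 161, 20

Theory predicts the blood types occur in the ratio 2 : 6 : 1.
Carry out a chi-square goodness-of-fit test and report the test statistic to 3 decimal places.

Ratio total = 9. Expected counts: 234×2/9 = 52, 234×6/9 = 156, 234×1/9 = 26.
cat         O        E   (O−E)²/E
O          53       52     0.0192
A         161      156     0.1603
B          20       26     1.3846
Sum = 1.564

1.564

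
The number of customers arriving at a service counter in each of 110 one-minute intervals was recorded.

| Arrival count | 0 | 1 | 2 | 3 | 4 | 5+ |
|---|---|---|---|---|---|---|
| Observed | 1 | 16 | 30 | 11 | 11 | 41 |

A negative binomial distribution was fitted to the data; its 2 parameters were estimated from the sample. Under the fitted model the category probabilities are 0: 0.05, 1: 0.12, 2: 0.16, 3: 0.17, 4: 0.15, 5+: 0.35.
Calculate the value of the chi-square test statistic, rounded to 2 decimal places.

Expected counts E_i = n·p_i: 110×0.05 = 5.5, 110×0.12 = 13.2, 110×0.16 = 17.6, 110×0.17 = 18.7, 110×0.15 = 16.5, 110×0.35 = 38.5.
cat         O        E   (O−E)²/E
0           1      5.5      3.682
1          16     13.2      0.594
2          30     17.6      8.736
3          11     18.7      3.171
4          11     16.5      1.833
5+         41     38.5      0.162
Sum = 18.18

18.18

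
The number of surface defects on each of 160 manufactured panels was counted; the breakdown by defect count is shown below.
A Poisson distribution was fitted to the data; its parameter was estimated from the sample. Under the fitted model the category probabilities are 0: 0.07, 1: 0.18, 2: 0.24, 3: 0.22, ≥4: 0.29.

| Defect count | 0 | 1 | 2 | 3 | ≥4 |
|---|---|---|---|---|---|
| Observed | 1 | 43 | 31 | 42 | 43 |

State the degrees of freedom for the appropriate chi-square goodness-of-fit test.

3

There are k = 5 categories and 1 parameter estimated from the data, so df = 5 − 1 − 1 = 3.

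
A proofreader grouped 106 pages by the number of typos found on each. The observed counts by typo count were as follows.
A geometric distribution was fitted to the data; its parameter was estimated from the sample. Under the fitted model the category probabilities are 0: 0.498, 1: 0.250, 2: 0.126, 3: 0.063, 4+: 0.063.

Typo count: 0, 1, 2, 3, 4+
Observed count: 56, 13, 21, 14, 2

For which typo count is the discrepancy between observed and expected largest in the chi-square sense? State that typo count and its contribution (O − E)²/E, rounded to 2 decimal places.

3, 8.03

Expected counts E_i = n·p_i: 106×0.498 = 52.788, 106×0.250 = 26.5, 106×0.126 = 13.356, 106×0.063 = 6.678, 106×0.063 = 6.678.
χ² = (56−52.788)²/52.788 + (13−26.5)²/26.5 + (21−13.356)²/13.356 + (14−6.678)²/6.678 + (2−6.678)²/6.678
   = 0.195 + 6.877 + 4.375 + 8.028 + 3.277
The largest term is for 3: 8.03.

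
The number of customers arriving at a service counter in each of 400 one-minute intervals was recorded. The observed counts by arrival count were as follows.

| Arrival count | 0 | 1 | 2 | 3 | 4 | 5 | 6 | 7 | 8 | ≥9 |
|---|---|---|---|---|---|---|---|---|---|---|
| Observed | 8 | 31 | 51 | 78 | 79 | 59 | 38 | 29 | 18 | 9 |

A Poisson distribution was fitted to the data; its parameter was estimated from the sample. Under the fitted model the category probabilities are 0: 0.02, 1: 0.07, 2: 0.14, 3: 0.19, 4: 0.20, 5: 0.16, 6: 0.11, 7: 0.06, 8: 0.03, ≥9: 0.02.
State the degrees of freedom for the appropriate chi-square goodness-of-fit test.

There are k = 10 categories and 1 parameter estimated from the data, so df = 10 − 1 − 1 = 8.

8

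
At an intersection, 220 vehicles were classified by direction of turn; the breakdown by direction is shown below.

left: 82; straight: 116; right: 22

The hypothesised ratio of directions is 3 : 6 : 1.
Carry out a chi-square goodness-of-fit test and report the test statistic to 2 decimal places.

Ratio total = 10. Expected counts: 220×3/10 = 66, 220×6/10 = 132, 220×1/10 = 22.
cat           O        E   (O−E)²/E
left         82       66      3.879
straight    116      132      1.939
right        22       22      0.000
Sum = 5.82

5.82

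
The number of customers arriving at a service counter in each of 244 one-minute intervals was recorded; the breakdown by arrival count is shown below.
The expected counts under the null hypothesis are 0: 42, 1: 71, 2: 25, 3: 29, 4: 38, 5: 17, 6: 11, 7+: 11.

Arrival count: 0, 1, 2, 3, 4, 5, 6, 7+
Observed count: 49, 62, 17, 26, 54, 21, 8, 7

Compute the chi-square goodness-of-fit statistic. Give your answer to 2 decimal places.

15.13

cat         O        E   (O−E)²/E
0          49       42      1.167
1          62       71      1.141
2          17       25      2.560
3          26       29      0.310
4          54       38      6.737
5          21       17      0.941
6           8       11      0.818
7+          7       11      1.455
Sum = 15.13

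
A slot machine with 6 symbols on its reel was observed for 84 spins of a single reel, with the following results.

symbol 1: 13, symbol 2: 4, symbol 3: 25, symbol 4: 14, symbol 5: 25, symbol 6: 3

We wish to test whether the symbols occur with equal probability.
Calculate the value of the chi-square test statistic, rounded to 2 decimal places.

Under H₀ each category has probability 1/6, so each expected count is 84/6 = 14.
cat           O        E   (O−E)²/E
symbol 1     13       14      0.071
symbol 2      4       14      7.143
symbol 3     25       14      8.643
symbol 4     14       14      0.000
symbol 5     25       14      8.643
symbol 6      3       14      8.643
Sum = 33.14

33.14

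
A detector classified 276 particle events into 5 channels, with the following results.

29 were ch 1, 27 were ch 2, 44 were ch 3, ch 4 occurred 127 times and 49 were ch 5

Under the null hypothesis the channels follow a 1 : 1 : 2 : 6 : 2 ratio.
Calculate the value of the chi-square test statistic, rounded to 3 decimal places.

Ratio total = 12. Expected counts: 276×1/12 = 23, 276×1/12 = 23, 276×2/12 = 46, 276×6/12 = 138, 276×2/12 = 46.
ch 1: (29 − 23)²/23 = 36/23 = 1.5652
ch 2: (27 − 23)²/23 = 16/23 = 0.6957
ch 3: (44 − 46)²/46 = 4/46 = 0.0870
ch 4: (127 − 138)²/138 = 121/138 = 0.8768
ch 5: (49 − 46)²/46 = 9/46 = 0.1957
Sum = 3.420

3.420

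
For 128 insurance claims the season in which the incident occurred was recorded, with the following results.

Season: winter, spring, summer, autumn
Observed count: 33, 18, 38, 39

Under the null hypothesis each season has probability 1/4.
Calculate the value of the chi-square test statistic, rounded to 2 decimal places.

Under H₀ each category has probability 1/4, so each expected count is 128/4 = 32.
winter: (33 − 32)²/32 = 1/32 = 0.031
spring: (18 − 32)²/32 = 196/32 = 6.125
summer: (38 − 32)²/32 = 36/32 = 1.125
autumn: (39 − 32)²/32 = 49/32 = 1.531
Sum = 8.81

8.81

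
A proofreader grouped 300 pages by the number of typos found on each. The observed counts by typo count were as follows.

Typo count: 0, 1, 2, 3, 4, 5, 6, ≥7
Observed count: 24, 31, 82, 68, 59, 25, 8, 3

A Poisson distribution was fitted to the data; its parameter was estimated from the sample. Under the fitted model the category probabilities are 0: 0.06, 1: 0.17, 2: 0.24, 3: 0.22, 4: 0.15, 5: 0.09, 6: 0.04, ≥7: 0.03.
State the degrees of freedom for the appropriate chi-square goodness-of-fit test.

There are k = 8 categories and 1 parameter estimated from the data, so df = 8 − 1 − 1 = 6.

6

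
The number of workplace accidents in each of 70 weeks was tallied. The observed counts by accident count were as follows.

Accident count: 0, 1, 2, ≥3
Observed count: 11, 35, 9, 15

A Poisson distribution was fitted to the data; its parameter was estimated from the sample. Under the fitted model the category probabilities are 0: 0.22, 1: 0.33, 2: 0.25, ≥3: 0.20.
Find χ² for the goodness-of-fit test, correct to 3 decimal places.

11.587

Expected counts E_i = n·p_i: 70×0.22 = 15.4, 70×0.33 = 23.1, 70×0.25 = 17.5, 70×0.20 = 14.
0: (11 − 15.4)²/15.4 = 19.36/15.4 = 1.2571
1: (35 − 23.1)²/23.1 = 141.61/23.1 = 6.1303
2: (9 − 17.5)²/17.5 = 72.25/17.5 = 4.1286
≥3: (15 − 14)²/14 = 1/14 = 0.0714
Sum = 11.587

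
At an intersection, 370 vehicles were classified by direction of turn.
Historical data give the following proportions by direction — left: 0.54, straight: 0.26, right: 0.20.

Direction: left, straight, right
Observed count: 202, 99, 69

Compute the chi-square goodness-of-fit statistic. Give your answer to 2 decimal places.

0.44

Expected counts E_i = n·p_i: 370×0.54 = 199.8, 370×0.26 = 96.2, 370×0.20 = 74.
χ² = (202−199.8)²/199.8 + (99−96.2)²/96.2 + (69−74)²/74
   = 0.024 + 0.081 + 0.338
Sum = 0.44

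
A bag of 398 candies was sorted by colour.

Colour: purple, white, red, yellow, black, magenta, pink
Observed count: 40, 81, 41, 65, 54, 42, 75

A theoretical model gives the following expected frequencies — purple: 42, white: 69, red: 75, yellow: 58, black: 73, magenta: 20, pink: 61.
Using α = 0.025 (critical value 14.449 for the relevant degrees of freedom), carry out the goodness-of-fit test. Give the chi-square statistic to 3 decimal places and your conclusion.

50.799; reject

χ² = (40−42)²/42 + (81−69)²/69 + (41−75)²/75 + (65−58)²/58 + (54−73)²/73 + (42−20)²/20 + (75−61)²/61
   = 0.0952 + 2.0870 + 15.4133 + 0.8448 + 4.9452 + 24.2000 + 3.2131
Sum = 50.799
df = 6. Since 50.799 > 14.449, we reject H₀.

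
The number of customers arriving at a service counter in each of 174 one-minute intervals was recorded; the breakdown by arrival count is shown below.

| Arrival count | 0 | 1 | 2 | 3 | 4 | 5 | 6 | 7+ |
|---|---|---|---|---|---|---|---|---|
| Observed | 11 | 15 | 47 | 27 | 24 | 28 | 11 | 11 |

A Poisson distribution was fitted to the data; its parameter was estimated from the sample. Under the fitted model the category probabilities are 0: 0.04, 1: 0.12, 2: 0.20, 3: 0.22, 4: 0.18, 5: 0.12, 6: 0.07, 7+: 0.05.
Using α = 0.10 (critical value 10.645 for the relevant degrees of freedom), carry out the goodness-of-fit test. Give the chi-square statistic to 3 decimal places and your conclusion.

16.463; reject

Expected counts E_i = n·p_i: 174×0.04 = 6.96, 174×0.12 = 20.88, 174×0.20 = 34.8, 174×0.22 = 38.28, 174×0.18 = 31.32, 174×0.12 = 20.88, 174×0.07 = 12.18, 174×0.05 = 8.7.
χ² = (11−6.96)²/6.96 + (15−20.88)²/20.88 + (47−34.8)²/34.8 + (27−38.28)²/38.28 + (24−31.32)²/31.32 + (28−20.88)²/20.88 + (11−12.18)²/12.18 + (11−8.7)²/8.7
   = 2.3451 + 1.6559 + 4.2770 + 3.3239 + 1.7108 + 2.4279 + 0.1143 + 0.6080
Sum = 16.463
df = 6. Since 16.463 > 10.645, we reject H₀.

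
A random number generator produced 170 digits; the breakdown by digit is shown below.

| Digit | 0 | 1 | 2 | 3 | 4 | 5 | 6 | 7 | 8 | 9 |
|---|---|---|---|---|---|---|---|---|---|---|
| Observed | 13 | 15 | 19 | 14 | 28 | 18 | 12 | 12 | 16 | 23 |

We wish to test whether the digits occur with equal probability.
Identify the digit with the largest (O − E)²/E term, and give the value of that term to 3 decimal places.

Expected count for each of the 10 categories: 170/10 = 17.
χ² = (13−17)²/17 + (15−17)²/17 + (19−17)²/17 + (14−17)²/17 + (28−17)²/17 + (18−17)²/17 + (12−17)²/17 + (12−17)²/17 + (16−17)²/17 + (23−17)²/17
   = 0.9412 + 0.2353 + 0.2353 + 0.5294 + 7.1176 + 0.0588 + 1.4706 + 1.4706 + 0.0588 + 2.1176
The largest term is for 4: 7.118.

4, 7.118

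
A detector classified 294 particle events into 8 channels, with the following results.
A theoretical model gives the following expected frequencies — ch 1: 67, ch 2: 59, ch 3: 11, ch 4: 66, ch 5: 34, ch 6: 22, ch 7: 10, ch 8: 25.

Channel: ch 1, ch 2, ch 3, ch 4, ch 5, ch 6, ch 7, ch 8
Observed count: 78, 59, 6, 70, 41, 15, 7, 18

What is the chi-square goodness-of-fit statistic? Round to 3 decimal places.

10.850

χ² = (78−67)²/67 + (59−59)²/59 + (6−11)²/11 + (70−66)²/66 + (41−34)²/34 + (15−22)²/22 + (7−10)²/10 + (18−25)²/25
   = 1.8060 + 0.0000 + 2.2727 + 0.2424 + 1.4412 + 2.2273 + 0.9000 + 1.9600
Sum = 10.850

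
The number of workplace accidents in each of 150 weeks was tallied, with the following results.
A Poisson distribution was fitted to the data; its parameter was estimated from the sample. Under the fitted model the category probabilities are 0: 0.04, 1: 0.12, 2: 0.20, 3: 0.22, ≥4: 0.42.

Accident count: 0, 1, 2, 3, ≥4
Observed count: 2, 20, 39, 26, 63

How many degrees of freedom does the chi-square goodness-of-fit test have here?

There are k = 5 categories and 1 parameter estimated from the data, so df = 5 − 1 − 1 = 3.

3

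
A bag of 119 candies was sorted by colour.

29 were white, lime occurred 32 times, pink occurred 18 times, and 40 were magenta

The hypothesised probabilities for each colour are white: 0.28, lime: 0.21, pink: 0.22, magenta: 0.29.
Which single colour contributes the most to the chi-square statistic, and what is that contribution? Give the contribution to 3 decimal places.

pink, 2.556

Expected counts E_i = n·p_i: 119×0.28 = 33.32, 119×0.21 = 24.99, 119×0.22 = 26.18, 119×0.29 = 34.51.
χ² = (29−33.32)²/33.32 + (32−24.99)²/24.99 + (18−26.18)²/26.18 + (40−34.51)²/34.51
   = 0.5601 + 1.9664 + 2.5559 + 0.8734
The largest term is for pink: 2.556.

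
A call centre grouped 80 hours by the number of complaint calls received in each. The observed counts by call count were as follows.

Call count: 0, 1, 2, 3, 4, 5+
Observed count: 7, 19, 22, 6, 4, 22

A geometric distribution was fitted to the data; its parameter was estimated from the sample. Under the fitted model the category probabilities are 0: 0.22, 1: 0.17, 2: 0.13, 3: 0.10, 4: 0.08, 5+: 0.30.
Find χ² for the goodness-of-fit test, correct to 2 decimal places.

Expected counts E_i = n·p_i: 80×0.22 = 17.6, 80×0.17 = 13.6, 80×0.13 = 10.4, 80×0.10 = 8, 80×0.08 = 6.4, 80×0.30 = 24.
0: (7 − 17.6)²/17.6 = 112.36/17.6 = 6.384
1: (19 − 13.6)²/13.6 = 29.16/13.6 = 2.144
2: (22 − 10.4)²/10.4 = 134.56/10.4 = 12.938
3: (6 − 8)²/8 = 4/8 = 0.500
4: (4 − 6.4)²/6.4 = 5.76/6.4 = 0.900
5+: (22 − 24)²/24 = 4/24 = 0.167
Sum = 23.03

23.03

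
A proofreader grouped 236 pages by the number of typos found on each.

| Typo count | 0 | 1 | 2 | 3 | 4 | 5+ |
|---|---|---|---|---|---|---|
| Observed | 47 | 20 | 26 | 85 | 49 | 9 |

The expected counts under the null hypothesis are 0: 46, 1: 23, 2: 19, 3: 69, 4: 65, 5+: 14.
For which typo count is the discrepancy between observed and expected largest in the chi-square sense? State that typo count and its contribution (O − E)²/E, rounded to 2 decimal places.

4, 3.94

χ² = (47−46)²/46 + (20−23)²/23 + (26−19)²/19 + (85−69)²/69 + (49−65)²/65 + (9−14)²/14
   = 0.022 + 0.391 + 2.579 + 3.710 + 3.938 + 1.786
The largest term is for 4: 3.94.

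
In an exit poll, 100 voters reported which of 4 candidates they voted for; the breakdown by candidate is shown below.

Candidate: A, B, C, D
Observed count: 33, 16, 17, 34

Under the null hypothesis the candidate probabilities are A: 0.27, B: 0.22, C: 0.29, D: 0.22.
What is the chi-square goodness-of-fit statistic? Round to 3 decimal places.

14.481

Expected counts E_i = n·p_i: 100×0.27 = 27, 100×0.22 = 22, 100×0.29 = 29, 100×0.22 = 22.
χ² = (33−27)²/27 + (16−22)²/22 + (17−29)²/29 + (34−22)²/22
   = 1.3333 + 1.6364 + 4.9655 + 6.5455
Sum = 14.481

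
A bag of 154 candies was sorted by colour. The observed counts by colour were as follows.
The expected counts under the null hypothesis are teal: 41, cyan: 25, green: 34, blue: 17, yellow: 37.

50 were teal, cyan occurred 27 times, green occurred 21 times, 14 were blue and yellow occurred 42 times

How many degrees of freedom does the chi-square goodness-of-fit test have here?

There are k = 5 categories and no parameters were estimated from the data, so df = 5 − 1 = 4.

4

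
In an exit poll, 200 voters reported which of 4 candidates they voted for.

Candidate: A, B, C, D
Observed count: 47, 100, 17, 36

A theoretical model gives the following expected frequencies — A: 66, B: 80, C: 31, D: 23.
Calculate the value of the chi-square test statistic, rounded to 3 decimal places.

24.140

χ² = (47−66)²/66 + (100−80)²/80 + (17−31)²/31 + (36−23)²/23
   = 5.4697 + 5.0000 + 6.3226 + 7.3478
Sum = 24.140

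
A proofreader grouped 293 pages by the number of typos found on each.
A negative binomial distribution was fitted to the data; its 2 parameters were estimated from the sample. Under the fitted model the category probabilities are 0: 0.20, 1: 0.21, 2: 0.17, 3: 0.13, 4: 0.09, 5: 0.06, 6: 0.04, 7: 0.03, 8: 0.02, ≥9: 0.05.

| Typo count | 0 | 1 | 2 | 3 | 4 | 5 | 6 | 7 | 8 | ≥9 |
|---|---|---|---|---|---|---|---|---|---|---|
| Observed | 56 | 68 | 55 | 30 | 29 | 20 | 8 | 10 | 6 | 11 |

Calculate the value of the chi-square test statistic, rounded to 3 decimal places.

5.910

Expected counts E_i = n·p_i: 293×0.20 = 58.6, 293×0.21 = 61.53, 293×0.17 = 49.81, 293×0.13 = 38.09, 293×0.09 = 26.37, 293×0.06 = 17.58, 293×0.04 = 11.72, 293×0.03 = 8.79, 293×0.02 = 5.86, 293×0.05 = 14.65.
cat         O        E   (O−E)²/E
0          56     58.6     0.1154
1          68    61.53     0.6803
2          55    49.81     0.5408
3          30    38.09     1.7182
4          29    26.37     0.2623
5          20    17.58     0.3331
6           8    11.72     1.1808
7          10     8.79     0.1666
8           6     5.86     0.0033
≥9         11    14.65     0.9094
Sum = 5.910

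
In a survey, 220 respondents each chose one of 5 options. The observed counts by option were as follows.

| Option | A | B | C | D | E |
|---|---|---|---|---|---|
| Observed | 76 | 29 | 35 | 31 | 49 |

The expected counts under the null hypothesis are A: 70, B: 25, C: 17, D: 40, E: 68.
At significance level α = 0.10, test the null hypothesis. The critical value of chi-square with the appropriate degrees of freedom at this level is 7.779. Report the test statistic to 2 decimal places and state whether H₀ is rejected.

χ² = (76−70)²/70 + (29−25)²/25 + (35−17)²/17 + (31−40)²/40 + (49−68)²/68
   = 0.514 + 0.640 + 19.059 + 2.025 + 5.309
Sum = 27.55
df = 4. Since 27.55 > 7.779, we reject H₀.

27.55; reject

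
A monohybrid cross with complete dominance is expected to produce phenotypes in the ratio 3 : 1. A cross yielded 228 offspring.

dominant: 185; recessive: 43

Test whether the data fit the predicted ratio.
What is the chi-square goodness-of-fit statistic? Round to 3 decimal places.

4.585

Ratio total = 4. Expected counts: 228×3/4 = 171, 228×1/4 = 57.
cat            O        E   (O−E)²/E
dominant     185      171     1.1462
recessive     43       57     3.4386
Sum = 4.585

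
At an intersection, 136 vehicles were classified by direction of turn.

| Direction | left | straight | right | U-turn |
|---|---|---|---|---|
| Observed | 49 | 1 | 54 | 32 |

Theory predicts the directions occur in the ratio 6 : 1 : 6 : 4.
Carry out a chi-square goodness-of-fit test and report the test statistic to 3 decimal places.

6.896

Ratio total = 17. Expected counts: 136×6/17 = 48, 136×1/17 = 8, 136×6/17 = 48, 136×4/17 = 32.
χ² = (49−48)²/48 + (1−8)²/8 + (54−48)²/48 + (32−32)²/32
   = 0.0208 + 6.1250 + 0.7500 + 0.0000
Sum = 6.896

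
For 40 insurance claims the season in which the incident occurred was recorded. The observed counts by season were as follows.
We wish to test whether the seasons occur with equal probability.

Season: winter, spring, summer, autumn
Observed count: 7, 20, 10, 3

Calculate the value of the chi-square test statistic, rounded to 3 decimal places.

15.800

Under H₀ each category has probability 1/4, so each expected count is 40/4 = 10.
χ² = (7−10)²/10 + (20−10)²/10 + (10−10)²/10 + (3−10)²/10
   = 0.9000 + 10.0000 + 0.0000 + 4.9000
Sum = 15.800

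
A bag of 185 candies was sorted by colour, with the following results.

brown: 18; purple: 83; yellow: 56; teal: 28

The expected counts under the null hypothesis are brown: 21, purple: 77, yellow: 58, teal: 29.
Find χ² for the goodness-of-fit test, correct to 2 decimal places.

1.00

χ² = (18−21)²/21 + (83−77)²/77 + (56−58)²/58 + (28−29)²/29
   = 0.429 + 0.468 + 0.069 + 0.034
Sum = 1.00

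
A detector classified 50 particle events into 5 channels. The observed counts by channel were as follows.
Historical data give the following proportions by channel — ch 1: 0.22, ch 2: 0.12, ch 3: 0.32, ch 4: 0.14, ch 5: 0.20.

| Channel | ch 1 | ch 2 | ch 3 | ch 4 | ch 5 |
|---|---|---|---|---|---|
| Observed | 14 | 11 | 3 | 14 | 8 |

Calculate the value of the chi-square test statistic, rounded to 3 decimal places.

22.947

Expected counts E_i = n·p_i: 50×0.22 = 11, 50×0.12 = 6, 50×0.32 = 16, 50×0.14 = 7, 50×0.20 = 10.
ch 1: (14 − 11)²/11 = 9/11 = 0.8182
ch 2: (11 − 6)²/6 = 25/6 = 4.1667
ch 3: (3 − 16)²/16 = 169/16 = 10.5625
ch 4: (14 − 7)²/7 = 49/7 = 7.0000
ch 5: (8 − 10)²/10 = 4/10 = 0.4000
Sum = 22.947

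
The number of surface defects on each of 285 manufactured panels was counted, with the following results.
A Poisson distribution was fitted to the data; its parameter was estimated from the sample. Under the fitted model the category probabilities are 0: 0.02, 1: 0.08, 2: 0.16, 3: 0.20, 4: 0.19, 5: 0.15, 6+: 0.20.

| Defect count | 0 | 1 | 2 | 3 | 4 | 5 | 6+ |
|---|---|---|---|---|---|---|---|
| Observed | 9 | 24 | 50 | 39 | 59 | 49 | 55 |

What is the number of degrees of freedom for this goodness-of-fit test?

There are k = 7 categories and 1 parameter estimated from the data, so df = 7 − 1 − 1 = 5.

5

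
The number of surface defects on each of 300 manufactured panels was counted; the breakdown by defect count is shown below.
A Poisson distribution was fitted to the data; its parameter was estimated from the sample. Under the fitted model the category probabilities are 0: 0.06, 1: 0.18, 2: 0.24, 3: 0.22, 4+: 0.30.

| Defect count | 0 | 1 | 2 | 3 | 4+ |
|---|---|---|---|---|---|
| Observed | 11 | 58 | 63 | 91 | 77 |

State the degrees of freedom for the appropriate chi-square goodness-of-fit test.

3

There are k = 5 categories and 1 parameter estimated from the data, so df = 5 − 1 − 1 = 3.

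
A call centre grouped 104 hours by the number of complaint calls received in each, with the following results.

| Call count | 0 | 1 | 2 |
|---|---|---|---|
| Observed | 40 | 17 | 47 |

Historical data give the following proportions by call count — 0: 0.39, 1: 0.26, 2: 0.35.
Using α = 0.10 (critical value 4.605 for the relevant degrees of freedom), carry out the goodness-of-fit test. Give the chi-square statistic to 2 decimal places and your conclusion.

6.82; reject

Expected counts E_i = n·p_i: 104×0.39 = 40.56, 104×0.26 = 27.04, 104×0.35 = 36.4.
cat         O        E   (O−E)²/E
0          40    40.56      0.008
1          17    27.04      3.728
2          47     36.4      3.087
Sum = 6.82
df = 2. Since 6.82 > 4.605, we reject H₀.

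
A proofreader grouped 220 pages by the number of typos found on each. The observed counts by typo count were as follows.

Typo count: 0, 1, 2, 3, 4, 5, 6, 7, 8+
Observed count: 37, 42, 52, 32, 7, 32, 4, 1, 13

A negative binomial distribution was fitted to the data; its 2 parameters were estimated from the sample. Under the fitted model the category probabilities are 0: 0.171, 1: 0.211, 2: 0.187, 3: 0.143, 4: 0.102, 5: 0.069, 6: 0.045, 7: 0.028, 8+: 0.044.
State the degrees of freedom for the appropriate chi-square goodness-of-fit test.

There are k = 9 categories and 2 parameters estimated from the data, so df = 9 − 1 − 2 = 6.

6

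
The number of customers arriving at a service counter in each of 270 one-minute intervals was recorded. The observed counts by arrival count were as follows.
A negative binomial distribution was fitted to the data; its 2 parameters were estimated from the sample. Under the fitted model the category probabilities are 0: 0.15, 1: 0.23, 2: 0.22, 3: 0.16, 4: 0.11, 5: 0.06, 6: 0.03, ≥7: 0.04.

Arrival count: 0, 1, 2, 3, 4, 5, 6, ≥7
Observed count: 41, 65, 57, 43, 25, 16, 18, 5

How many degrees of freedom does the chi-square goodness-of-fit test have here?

5

There are k = 8 categories and 2 parameters estimated from the data, so df = 8 − 1 − 2 = 5.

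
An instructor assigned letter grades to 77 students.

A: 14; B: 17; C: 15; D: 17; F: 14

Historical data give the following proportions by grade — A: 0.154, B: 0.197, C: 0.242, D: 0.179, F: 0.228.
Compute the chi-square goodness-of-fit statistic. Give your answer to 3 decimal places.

Expected counts E_i = n·p_i: 77×0.154 = 11.858, 77×0.197 = 15.169, 77×0.242 = 18.634, 77×0.179 = 13.783, 77×0.228 = 17.556.
A: (14 − 11.858)²/11.858 = 4.588164/11.858 = 0.3869
B: (17 − 15.169)²/15.169 = 3.352561/15.169 = 0.2210
C: (15 − 18.634)²/18.634 = 13.205956/18.634 = 0.7087
D: (17 − 13.783)²/13.783 = 10.349089/13.783 = 0.7509
F: (14 − 17.556)²/17.556 = 12.645136/17.556 = 0.7203
Sum = 2.788

2.788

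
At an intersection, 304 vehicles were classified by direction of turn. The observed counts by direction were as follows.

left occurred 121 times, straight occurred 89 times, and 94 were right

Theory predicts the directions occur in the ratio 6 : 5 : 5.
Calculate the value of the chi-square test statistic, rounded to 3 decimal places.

0.819

Ratio total = 16. Expected counts: 304×6/16 = 114, 304×5/16 = 95, 304×5/16 = 95.
left: (121 − 114)²/114 = 49/114 = 0.4298
straight: (89 − 95)²/95 = 36/95 = 0.3789
right: (94 − 95)²/95 = 1/95 = 0.0105
Sum = 0.819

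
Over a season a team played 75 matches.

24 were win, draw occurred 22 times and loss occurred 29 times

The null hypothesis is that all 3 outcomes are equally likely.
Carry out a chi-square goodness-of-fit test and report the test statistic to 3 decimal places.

Under H₀ each category has probability 1/3, so each expected count is 75/3 = 25.
cat         O        E   (O−E)²/E
win        24       25     0.0400
draw       22       25     0.3600
loss       29       25     0.6400
Sum = 1.040

1.040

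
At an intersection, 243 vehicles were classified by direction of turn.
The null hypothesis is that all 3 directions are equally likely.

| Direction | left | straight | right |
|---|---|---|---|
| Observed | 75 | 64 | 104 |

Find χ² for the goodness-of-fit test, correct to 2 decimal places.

Under H₀ each category has probability 1/3, so each expected count is 243/3 = 81.
left: (75 − 81)²/81 = 36/81 = 0.444
straight: (64 − 81)²/81 = 289/81 = 3.568
right: (104 − 81)²/81 = 529/81 = 6.531
Sum = 10.54

10.54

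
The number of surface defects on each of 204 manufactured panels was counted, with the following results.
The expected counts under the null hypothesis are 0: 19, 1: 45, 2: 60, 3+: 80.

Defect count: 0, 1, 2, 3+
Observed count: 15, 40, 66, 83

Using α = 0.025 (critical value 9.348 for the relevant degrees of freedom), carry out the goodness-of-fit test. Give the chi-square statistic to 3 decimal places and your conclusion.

2.110; do not reject

cat         O        E   (O−E)²/E
0          15       19     0.8421
1          40       45     0.5556
2          66       60     0.6000
3+         83       80     0.1125
Sum = 2.110
df = 3. Since 2.110 < 9.348, we do not reject H₀.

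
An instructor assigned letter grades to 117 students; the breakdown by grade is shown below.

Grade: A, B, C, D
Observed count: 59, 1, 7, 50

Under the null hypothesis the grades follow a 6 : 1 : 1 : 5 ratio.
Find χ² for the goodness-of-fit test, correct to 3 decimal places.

Ratio total = 13. Expected counts: 117×6/13 = 54, 117×1/13 = 9, 117×1/13 = 9, 117×5/13 = 45.
cat         O        E   (O−E)²/E
A          59       54     0.4630
B           1        9     7.1111
C           7        9     0.4444
D          50       45     0.5556
Sum = 8.574

8.574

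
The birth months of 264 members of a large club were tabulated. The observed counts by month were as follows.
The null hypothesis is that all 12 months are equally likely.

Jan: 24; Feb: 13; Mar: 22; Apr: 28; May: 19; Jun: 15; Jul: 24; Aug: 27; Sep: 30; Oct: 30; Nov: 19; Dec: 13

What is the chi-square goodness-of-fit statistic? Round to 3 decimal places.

Expected count for each of the 12 categories: 264/12 = 22.
Jan: (24 − 22)²/22 = 4/22 = 0.1818
Feb: (13 − 22)²/22 = 81/22 = 3.6818
Mar: (22 − 22)²/22 = 0/22 = 0.0000
Apr: (28 − 22)²/22 = 36/22 = 1.6364
May: (19 − 22)²/22 = 9/22 = 0.4091
Jun: (15 − 22)²/22 = 49/22 = 2.2273
Jul: (24 − 22)²/22 = 4/22 = 0.1818
Aug: (27 − 22)²/22 = 25/22 = 1.1364
Sep: (30 − 22)²/22 = 64/22 = 2.9091
Oct: (30 − 22)²/22 = 64/22 = 2.9091
Nov: (19 − 22)²/22 = 9/22 = 0.4091
Dec: (13 − 22)²/22 = 81/22 = 3.6818
Sum = 19.364

19.364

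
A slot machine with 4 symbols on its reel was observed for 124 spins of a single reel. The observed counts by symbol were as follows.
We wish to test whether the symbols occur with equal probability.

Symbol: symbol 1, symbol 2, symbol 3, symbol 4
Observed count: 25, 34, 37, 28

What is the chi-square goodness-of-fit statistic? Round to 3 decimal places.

2.903

Expected count for each of the 4 categories: 124/4 = 31.
cat           O        E   (O−E)²/E
symbol 1     25       31     1.1613
symbol 2     34       31     0.2903
symbol 3     37       31     1.1613
symbol 4     28       31     0.2903
Sum = 2.903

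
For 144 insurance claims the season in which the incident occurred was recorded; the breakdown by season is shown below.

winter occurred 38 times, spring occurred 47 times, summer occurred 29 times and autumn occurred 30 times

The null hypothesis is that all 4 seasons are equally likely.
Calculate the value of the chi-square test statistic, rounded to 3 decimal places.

5.833

Expected count for each of the 4 categories: 144/4 = 36.
cat         O        E   (O−E)²/E
winter     38       36     0.1111
spring     47       36     3.3611
summer     29       36     1.3611
autumn     30       36     1.0000
Sum = 5.833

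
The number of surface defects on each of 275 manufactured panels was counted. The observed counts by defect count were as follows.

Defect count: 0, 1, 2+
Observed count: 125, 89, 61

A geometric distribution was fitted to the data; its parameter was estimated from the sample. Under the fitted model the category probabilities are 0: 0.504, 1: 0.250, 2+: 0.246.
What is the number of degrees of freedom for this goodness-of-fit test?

There are k = 3 categories and 1 parameter estimated from the data, so df = 3 − 1 − 1 = 1.

1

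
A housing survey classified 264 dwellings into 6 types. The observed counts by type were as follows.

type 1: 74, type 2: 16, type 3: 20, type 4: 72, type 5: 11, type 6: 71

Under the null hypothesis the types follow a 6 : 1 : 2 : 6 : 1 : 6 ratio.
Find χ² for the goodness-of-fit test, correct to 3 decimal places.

2.153

Ratio total = 22. Expected counts: 264×6/22 = 72, 264×1/22 = 12, 264×2/22 = 24, 264×6/22 = 72, 264×1/22 = 12, 264×6/22 = 72.
cat         O        E   (O−E)²/E
type 1     74       72     0.0556
type 2     16       12     1.3333
type 3     20       24     0.6667
type 4     72       72     0.0000
type 5     11       12     0.0833
type 6     71       72     0.0139
Sum = 2.153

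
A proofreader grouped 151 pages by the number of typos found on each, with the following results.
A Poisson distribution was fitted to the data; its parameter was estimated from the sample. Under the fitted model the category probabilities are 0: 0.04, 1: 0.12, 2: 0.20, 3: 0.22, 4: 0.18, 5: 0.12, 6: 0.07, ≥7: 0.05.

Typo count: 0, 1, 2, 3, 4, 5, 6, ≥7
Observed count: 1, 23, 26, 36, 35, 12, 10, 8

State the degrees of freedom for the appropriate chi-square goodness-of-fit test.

6

There are k = 8 categories and 1 parameter estimated from the data, so df = 8 − 1 − 1 = 6.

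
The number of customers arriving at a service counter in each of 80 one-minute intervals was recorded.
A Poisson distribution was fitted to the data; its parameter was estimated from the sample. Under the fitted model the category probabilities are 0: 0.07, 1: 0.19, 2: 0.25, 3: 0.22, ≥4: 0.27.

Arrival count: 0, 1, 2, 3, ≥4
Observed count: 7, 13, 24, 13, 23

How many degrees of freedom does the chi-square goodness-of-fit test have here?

There are k = 5 categories and 1 parameter estimated from the data, so df = 5 − 1 − 1 = 3.

3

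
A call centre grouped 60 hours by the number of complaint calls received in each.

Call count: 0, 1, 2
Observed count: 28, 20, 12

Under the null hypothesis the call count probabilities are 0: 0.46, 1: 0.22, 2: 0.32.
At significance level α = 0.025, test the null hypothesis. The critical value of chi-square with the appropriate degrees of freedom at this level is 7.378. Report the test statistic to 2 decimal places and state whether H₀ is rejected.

6.21; do not reject

Expected counts E_i = n·p_i: 60×0.46 = 27.6, 60×0.22 = 13.2, 60×0.32 = 19.2.
0: (28 − 27.6)²/27.6 = 0.16/27.6 = 0.006
1: (20 − 13.2)²/13.2 = 46.24/13.2 = 3.503
2: (12 − 19.2)²/19.2 = 51.84/19.2 = 2.700
Sum = 6.21
df = 2. Since 6.21 < 7.378, we do not reject H₀.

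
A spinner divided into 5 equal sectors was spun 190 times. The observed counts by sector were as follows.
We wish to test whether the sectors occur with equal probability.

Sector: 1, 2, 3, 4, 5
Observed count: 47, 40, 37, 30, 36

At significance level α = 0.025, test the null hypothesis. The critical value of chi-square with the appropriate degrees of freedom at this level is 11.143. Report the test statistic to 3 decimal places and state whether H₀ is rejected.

4.053; do not reject

Under H₀ each category has probability 1/5, so each expected count is 190/5 = 38.
cat         O        E   (O−E)²/E
1          47       38     2.1316
2          40       38     0.1053
3          37       38     0.0263
4          30       38     1.6842
5          36       38     0.1053
Sum = 4.053
df = 4. Since 4.053 < 11.143, we do not reject H₀.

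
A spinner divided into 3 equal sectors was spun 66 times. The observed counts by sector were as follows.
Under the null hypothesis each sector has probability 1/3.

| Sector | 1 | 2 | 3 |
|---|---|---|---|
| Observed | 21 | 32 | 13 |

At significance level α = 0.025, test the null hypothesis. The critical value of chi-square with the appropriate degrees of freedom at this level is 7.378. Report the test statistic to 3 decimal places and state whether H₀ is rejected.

8.273; reject

Expected count for each of the 3 categories: 66/3 = 22.
cat         O        E   (O−E)²/E
1          21       22     0.0455
2          32       22     4.5455
3          13       22     3.6818
Sum = 8.273
df = 2. Since 8.273 > 7.378, we reject H₀.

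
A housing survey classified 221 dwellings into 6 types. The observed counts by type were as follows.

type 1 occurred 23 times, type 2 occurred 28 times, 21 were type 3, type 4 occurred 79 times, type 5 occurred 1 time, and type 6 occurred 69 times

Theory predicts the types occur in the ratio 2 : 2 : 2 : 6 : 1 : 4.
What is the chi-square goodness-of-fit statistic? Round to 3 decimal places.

Ratio total = 17. Expected counts: 221×2/17 = 26, 221×2/17 = 26, 221×2/17 = 26, 221×6/17 = 78, 221×1/17 = 13, 221×4/17 = 52.
type 1: (23 − 26)²/26 = 9/26 = 0.3462
type 2: (28 − 26)²/26 = 4/26 = 0.1538
type 3: (21 − 26)²/26 = 25/26 = 0.9615
type 4: (79 − 78)²/78 = 1/78 = 0.0128
type 5: (1 − 13)²/13 = 144/13 = 11.0769
type 6: (69 − 52)²/52 = 289/52 = 5.5577
Sum = 18.109

18.109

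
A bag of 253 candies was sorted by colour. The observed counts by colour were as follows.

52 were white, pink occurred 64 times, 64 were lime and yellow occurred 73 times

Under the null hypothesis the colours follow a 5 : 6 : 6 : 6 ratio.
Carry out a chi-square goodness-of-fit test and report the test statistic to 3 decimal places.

1.027

Ratio total = 23. Expected counts: 253×5/23 = 55, 253×6/23 = 66, 253×6/23 = 66, 253×6/23 = 66.
cat         O        E   (O−E)²/E
white      52       55     0.1636
pink       64       66     0.0606
lime       64       66     0.0606
yellow     73       66     0.7424
Sum = 1.027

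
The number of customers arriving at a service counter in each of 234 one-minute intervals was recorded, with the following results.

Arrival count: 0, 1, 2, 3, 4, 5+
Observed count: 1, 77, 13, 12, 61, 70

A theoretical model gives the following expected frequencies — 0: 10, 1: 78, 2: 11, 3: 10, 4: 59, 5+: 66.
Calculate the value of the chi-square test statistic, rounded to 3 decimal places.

9.187

cat         O        E   (O−E)²/E
0           1       10     8.1000
1          77       78     0.0128
2          13       11     0.3636
3          12       10     0.4000
4          61       59     0.0678
5+         70       66     0.2424
Sum = 9.187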